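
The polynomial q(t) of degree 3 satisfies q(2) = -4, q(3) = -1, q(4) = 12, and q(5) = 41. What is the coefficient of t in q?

4

Write q(t) = at^3 + bt^2 + ct + d. Substituting each data point gives a linear system:
  8a + 4b + 2c + d = -4
  27a + 9b + 3c + d = -1
  64a + 16b + 4c + d = 12
  125a + 25b + 5c + d = 41
Solving the system yields a = 1, b = -4, c = 4, d = -4.
So q(t) = t^3 - 4t^2 + 4t - 4.
The coefficient of t is 4.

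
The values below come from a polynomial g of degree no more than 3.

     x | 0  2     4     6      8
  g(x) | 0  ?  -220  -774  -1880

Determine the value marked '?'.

-26

On equispaced nodes a degree-3 polynomial has vanishing fourth forward difference, so
  g(0) - 4·g(2) + 6·g(4) - 4·g(6) + g(8) = 0.
Substituting the known values and solving for g(2):
  -4·g(2) = 104
  g(2) = -26.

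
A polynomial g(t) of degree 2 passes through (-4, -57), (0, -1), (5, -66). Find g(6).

Using the Lagrange interpolation formula with nodes -4, 0, 5:
  L_0(t) = t(t - 5) / 36
  L_1(t) = (t + 4)(t - 5) / -20
  L_2(t) = (t + 4)t / 45
Then g(t) = -57·L_0(t) - 1·L_1(t) - 66·L_2(t).
Expanding and collecting terms gives g(t) = -3t² + 2t - 1.
Evaluating at t = 6: g(6) = -97.

-97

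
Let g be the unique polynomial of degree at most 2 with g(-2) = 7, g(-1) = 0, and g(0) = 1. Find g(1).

Write g(s) = as^2 + bs + c. Substituting each data point gives a linear system:
  4a - 2b + c = 7
  a - b + c = 0
  c = 1
Solving the system yields a = 4, b = 5, c = 1.
So g(s) = 4s^2 + 5s + 1.
Then g(1) = 10.

10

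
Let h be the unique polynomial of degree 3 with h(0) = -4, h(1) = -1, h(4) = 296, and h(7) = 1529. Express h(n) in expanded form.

h(n) = 4n^3 + 4n^2 - 5n - 4

Using the Lagrange interpolation formula with nodes 0, 1, 4, 7:
  L_0(n) = (n - 1)(n - 4)(n - 7) / -28
  L_1(n) = n(n - 4)(n - 7) / 18
  L_2(n) = n(n - 1)(n - 7) / -36
  L_3(n) = n(n - 1)(n - 4) / 126
Then h(n) = -4·L_0(n) - 1·L_1(n) + 296·L_2(n) + 1529·L_3(n).
Expanding and collecting terms gives h(n) = 4n^3 + 4n^2 - 5n - 4.
Check: h(1) = -1. ✓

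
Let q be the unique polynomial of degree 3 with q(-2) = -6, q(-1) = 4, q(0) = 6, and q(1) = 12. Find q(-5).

-204

Forward differences of the values at n = -2, -1, 0, 1:
  q  : -6  4  6  12
  Δ  : 10  2  6
  Δ^2: -8  4
  Δ^3: 12
The third differences are constant, confirming degree 3.
Interpolating (Newton forward form) and evaluating at n = -5 gives q(-5) = -204.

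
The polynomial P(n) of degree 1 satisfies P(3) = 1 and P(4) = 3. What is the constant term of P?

Write P(n) = an + b. Substituting each data point gives a linear system:
  3a + b = 1
  4a + b = 3
Solving the system yields a = 2, b = -5.
So P(n) = 2n - 5.
The constant term is -5.

-5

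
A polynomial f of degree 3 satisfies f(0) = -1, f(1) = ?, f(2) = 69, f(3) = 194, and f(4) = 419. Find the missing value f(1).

The 4 known points determine the degree-3 polynomial uniquely.
Write f(x) = ax^3 + bx^2 + cx + d. Substituting each data point gives a linear system:
  d = -1
  8a + 4b + 2c + d = 69
  27a + 9b + 3c + d = 194
  64a + 16b + 4c + d = 419
Solving the system yields a = 5, b = 5, c = 5, d = -1.
So f(x) = 5x^3 + 5x^2 + 5x - 1.
Then f(1) = 14.

14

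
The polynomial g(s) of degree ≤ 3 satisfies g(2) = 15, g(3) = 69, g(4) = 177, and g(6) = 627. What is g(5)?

Write g(s) = as^3 + bs^2 + cs + d. Substituting each data point gives a linear system:
  8a + 4b + 2c + d = 15
  27a + 9b + 3c + d = 69
  64a + 16b + 4c + d = 177
  216a + 36b + 6c + d = 627
Solving the system yields a = 3, b = 0, c = -3, d = -3.
So g(s) = 3s³ - 3s - 3.
Then g(5) = 357.

357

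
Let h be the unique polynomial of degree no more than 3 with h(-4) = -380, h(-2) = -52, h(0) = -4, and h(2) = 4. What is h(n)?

Write h(n) = an^3 + bn^2 + cn + d. Substituting each data point gives a linear system:
  -64a + 16b - 4c + d = -380
  -8a + 4b - 2c + d = -52
  d = -4
  8a + 4b + 2c + d = 4
Solving the system yields a = 5, b = -5, c = -6, d = -4.
So h(n) = 5n^3 - 5n^2 - 6n - 4.
Check: h(-4) = -380. ✓

h(n) = 5n^3 - 5n^2 - 6n - 4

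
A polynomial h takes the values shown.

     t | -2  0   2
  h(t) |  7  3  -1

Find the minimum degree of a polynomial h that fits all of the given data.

Forward differences of the values at t = -2, 0, 2:
  h  : 7  3  -1
  Δ  : -4  -4
  Δ^2: 0
The first differences are constant (-4) and nonzero, while all higher differences vanish, so the minimal degree is 1.

1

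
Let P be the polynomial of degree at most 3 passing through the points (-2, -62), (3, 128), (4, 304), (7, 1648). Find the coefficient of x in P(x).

5

Write P(x) = ax^3 + bx^2 + cx + d. Substituting each data point gives a linear system:
  -8a + 4b - 2c + d = -62
  27a + 9b + 3c + d = 128
  64a + 16b + 4c + d = 304
  343a + 49b + 7c + d = 1648
Solving the system yields a = 5, b = -2, c = 5, d = -4.
So P(x) = 5x^3 - 2x^2 + 5x - 4.
The coefficient of x is 5.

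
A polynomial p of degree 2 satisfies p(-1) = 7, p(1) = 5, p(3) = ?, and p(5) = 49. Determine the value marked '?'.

On equispaced nodes a degree-2 polynomial has vanishing third forward difference, so
  - p(-1) + 3·p(1) - 3·p(3) + p(5) = 0.
Substituting the known values and solving for p(3):
  -3·p(3) = -57
  p(3) = 19.

19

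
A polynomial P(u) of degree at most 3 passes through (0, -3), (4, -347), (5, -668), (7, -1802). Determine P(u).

P(u) = -5u^3 - 2u^2 + 2u - 3

Write P(u) = au^3 + bu^2 + cu + d. Substituting each data point gives a linear system:
  d = -3
  64a + 16b + 4c + d = -347
  125a + 25b + 5c + d = -668
  343a + 49b + 7c + d = -1802
Solving the system yields a = -5, b = -2, c = 2, d = -3.
So P(u) = -5u^3 - 2u^2 + 2u - 3.
Check: P(0) = -3. ✓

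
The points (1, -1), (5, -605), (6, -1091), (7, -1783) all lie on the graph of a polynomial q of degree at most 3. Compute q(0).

-5

Using the Lagrange interpolation formula with nodes 1, 5, 6, 7:
  L_0(u) = (u - 5)(u - 6)(u - 7) / -120
  L_1(u) = (u - 1)(u - 6)(u - 7) / 8
  L_2(u) = (u - 1)(u - 5)(u - 7) / -5
  L_3(u) = (u - 1)(u - 5)(u - 6) / 12
Then q(u) = -1·L_0(u) - 605·L_1(u) - 1091·L_2(u) - 1783·L_3(u).
Expanding and collecting terms gives q(u) = -6u^3 + 5u^2 + 5u - 5.
Evaluating at u = 0: q(0) = -5.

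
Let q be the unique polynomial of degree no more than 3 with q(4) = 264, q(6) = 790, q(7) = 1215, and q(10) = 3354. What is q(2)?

Using the Lagrange interpolation formula with nodes 4, 6, 7, 10:
  L_0(n) = (n - 6)(n - 7)(n - 10) / -36
  L_1(n) = (n - 4)(n - 7)(n - 10) / 8
  L_2(n) = (n - 4)(n - 6)(n - 10) / -9
  L_3(n) = (n - 4)(n - 6)(n - 7) / 72
Then q(n) = 264·L_0(n) + 790·L_1(n) + 1215·L_2(n) + 3354·L_3(n).
Expanding and collecting terms gives q(n) = 3n³ + 3n² + 5n + 4.
Evaluating at n = 2: q(2) = 50.

50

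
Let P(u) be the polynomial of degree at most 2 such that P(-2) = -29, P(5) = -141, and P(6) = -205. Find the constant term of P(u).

-1

Write P(u) = au^2 + bu + c. Substituting each data point gives a linear system:
  4a - 2b + c = -29
  25a + 5b + c = -141
  36a + 6b + c = -205
Solving the system yields a = -6, b = 2, c = -1.
So P(u) = -6u^2 + 2u - 1.
The constant term is -1.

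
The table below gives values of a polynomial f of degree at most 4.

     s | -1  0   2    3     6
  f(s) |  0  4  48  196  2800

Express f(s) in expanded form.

Using the Lagrange interpolation formula with nodes -1, 0, 2, 3, 6:
  L_0(s) = s(s - 2)(s - 3)(s - 6) / 84
  L_1(s) = (s + 1)(s - 2)(s - 3)(s - 6) / -36
  L_2(s) = (s + 1)s(s - 3)(s - 6) / 24
  L_3(s) = (s + 1)s(s - 2)(s - 6) / -36
  L_4(s) = (s + 1)s(s - 2)(s - 3) / 504
Then f(s) = 0·L_0(s) + 4·L_1(s) + 48·L_2(s) + 196·L_3(s) + 2800·L_4(s).
Expanding and collecting terms gives f(s) = 2s^4 + s^3 - s^2 + 4s + 4.
Check: f(2) = 48. ✓

f(s) = 2s^4 + s^3 - s^2 + 4s + 4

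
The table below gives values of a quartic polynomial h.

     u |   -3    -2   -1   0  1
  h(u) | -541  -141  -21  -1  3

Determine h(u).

Using the Lagrange interpolation formula with nodes -3, -2, -1, 0, 1:
  L_0(u) = (u + 2)(u + 1)u(u - 1) / 24
  L_1(u) = (u + 3)(u + 1)u(u - 1) / -6
  L_2(u) = (u + 3)(u + 2)u(u - 1) / 4
  L_3(u) = (u + 3)(u + 2)(u + 1)(u - 1) / -6
  L_4(u) = (u + 3)(u + 2)(u + 1)u / 24
Then h(u) = -541·L_0(u) - 141·L_1(u) - 21·L_2(u) - 1·L_3(u) + 3·L_4(u).
Expanding and collecting terms gives h(u) = -4u⁴ + 6u³ - 4u² + 6u - 1.
Check: h(-3) = -541. ✓

h(u) = -4u^4 + 6u^3 - 4u^2 + 6u - 1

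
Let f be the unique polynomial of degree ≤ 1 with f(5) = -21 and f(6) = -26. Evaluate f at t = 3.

-11

Using the Lagrange interpolation formula with nodes 5, 6:
  L_0(t) = (t - 6) / -1
  L_1(t) = (t - 5) / 1
Then f(t) = -21·L_0(t) - 26·L_1(t).
Expanding and collecting terms gives f(t) = -5t + 4.
Evaluating at t = 3: f(3) = -11.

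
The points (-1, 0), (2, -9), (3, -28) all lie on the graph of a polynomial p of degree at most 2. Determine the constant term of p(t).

Write p(t) = at^2 + bt + c. Substituting each data point gives a linear system:
  a - b + c = 0
  4a + 2b + c = -9
  9a + 3b + c = -28
Solving the system yields a = -4, b = 1, c = 5.
So p(t) = -4t^2 + t + 5.
The constant term is 5.

5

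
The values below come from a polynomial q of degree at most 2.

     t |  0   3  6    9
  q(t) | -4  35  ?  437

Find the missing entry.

On equispaced nodes a degree-2 polynomial has vanishing third forward difference, so
  - q(0) + 3·q(3) - 3·q(6) + q(9) = 0.
Substituting the known values and solving for q(6):
  -3·q(6) = -546
  q(6) = 182.

182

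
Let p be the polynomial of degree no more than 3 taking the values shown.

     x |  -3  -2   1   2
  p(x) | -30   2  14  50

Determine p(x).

Using the Lagrange interpolation formula with nodes -3, -2, 1, 2:
  L_0(x) = (x + 2)(x - 1)(x - 2) / -20
  L_1(x) = (x + 3)(x - 1)(x - 2) / 12
  L_2(x) = (x + 3)(x + 2)(x - 2) / -12
  L_3(x) = (x + 3)(x + 2)(x - 1) / 20
Then p(x) = -30·L_0(x) + 2·L_1(x) + 14·L_2(x) + 50·L_3(x).
Expanding and collecting terms gives p(x) = 3x³ + 5x² + 6.
Check: p(1) = 14. ✓

p(x) = 3x^3 + 5x^2 + 6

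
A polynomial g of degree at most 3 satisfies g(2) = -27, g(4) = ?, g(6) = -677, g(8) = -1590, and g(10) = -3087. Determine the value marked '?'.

The 4 known points determine the degree-3 polynomial uniquely.
Write g(n) = an^3 + bn^2 + cn + d. Substituting each data point gives a linear system:
  8a + 4b + 2c + d = -27
  216a + 36b + 6c + d = -677
  512a + 64b + 8c + d = -1590
  1000a + 100b + 10c + d = -3087
Solving the system yields a = -3, b = -1, c = 3/2, d = -2.
So g(n) = -3n³ - n² + (3/2)n - 2.
Then g(4) = -204.

-204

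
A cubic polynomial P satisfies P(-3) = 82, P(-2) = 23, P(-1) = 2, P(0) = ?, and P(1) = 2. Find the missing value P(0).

1

The 4 known points determine the degree-3 polynomial uniquely.
Write P(x) = ax^3 + bx^2 + cx + d. Substituting each data point gives a linear system:
  -27a + 9b - 3c + d = 82
  -8a + 4b - 2c + d = 23
  -a + b - c + d = 2
  a + b + c + d = 2
Solving the system yields a = -3, b = 1, c = 3, d = 1.
So P(x) = -3x^3 + x^2 + 3x + 1.
Then P(0) = 1.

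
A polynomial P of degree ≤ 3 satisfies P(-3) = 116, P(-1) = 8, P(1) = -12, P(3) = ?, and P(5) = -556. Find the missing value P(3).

On equispaced nodes a degree-3 polynomial has vanishing fourth forward difference, so
  P(-3) - 4·P(-1) + 6·P(1) - 4·P(3) + P(5) = 0.
Substituting the known values and solving for P(3):
  -4·P(3) = 544
  P(3) = -136.

-136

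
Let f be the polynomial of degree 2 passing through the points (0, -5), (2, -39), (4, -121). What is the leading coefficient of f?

Write f(n) = an^2 + bn + c. Substituting each data point gives a linear system:
  c = -5
  4a + 2b + c = -39
  16a + 4b + c = -121
Solving the system yields a = -6, b = -5, c = -5.
So f(n) = -6n^2 - 5n - 5.
The leading coefficient is -6.

-6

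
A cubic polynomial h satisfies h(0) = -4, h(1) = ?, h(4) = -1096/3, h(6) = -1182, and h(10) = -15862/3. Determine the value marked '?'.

The 4 known points determine the degree-3 polynomial uniquely.
Write h(n) = an^3 + bn^2 + cn + d. Substituting each data point gives a linear system:
  d = -4
  64a + 16b + 4c + d = -1096/3
  216a + 36b + 6c + d = -1182
  1000a + 100b + 10c + d = -15862/3
Solving the system yields a = -5, b = -3, c = 5/3, d = -4.
So h(n) = -5n³ - 3n² + (5/3)n - 4.
Then h(1) = -31/3.

-31/3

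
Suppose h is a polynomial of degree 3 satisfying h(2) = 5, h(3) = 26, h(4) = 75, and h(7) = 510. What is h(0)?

-1

Write h(s) = as^3 + bs^2 + cs + d. Substituting each data point gives a linear system:
  8a + 4b + 2c + d = 5
  27a + 9b + 3c + d = 26
  64a + 16b + 4c + d = 75
  343a + 49b + 7c + d = 510
Solving the system yields a = 2, b = -4, c = 3, d = -1.
So h(s) = 2s^3 - 4s^2 + 3s - 1.
Then h(0) = -1.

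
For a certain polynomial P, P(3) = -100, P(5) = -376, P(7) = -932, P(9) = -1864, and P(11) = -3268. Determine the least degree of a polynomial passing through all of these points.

Forward differences of the values at n = 3, 5, 7, 9, 11:
  P  : -100  -376  -932  -1864  -3268
  Δ  : -276  -556  -932  -1404
  Δ^2: -280  -376  -472
  Δ^3: -96  -96
  Δ^4: 0
The third differences are constant (-96) and nonzero, while all higher differences vanish, so the minimal degree is 3.

3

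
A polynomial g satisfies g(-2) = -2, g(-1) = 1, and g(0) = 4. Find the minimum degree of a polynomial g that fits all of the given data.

Forward differences of the values at s = -2, -1, 0:
  g  : -2  1  4
  Δ  : 3  3
  Δ^2: 0
The first differences are constant (3) and nonzero, while all higher differences vanish, so the minimal degree is 1.

1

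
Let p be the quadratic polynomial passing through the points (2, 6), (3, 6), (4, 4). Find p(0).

Forward differences of the values at s = 2, 3, 4:
  p  : 6  6  4
  Δ  : 0  -2
  Δ^2: -2
The second differences are constant, confirming degree 2.
Interpolating (Newton forward form) and evaluating at s = 0 gives p(0) = 0.

0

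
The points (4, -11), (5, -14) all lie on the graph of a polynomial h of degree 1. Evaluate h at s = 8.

Write h(s) = as + b. Substituting each data point gives a linear system:
  4a + b = -11
  5a + b = -14
Solving the system yields a = -3, b = 1.
So h(s) = -3s + 1.
Then h(8) = -23.

-23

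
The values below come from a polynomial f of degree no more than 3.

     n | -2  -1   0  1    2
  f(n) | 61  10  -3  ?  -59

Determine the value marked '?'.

On equispaced nodes a degree-3 polynomial has vanishing fourth forward difference, so
  f(-2) - 4·f(-1) + 6·f(0) - 4·f(1) + f(2) = 0.
Substituting the known values and solving for f(1):
  -4·f(1) = 56
  f(1) = -14.

-14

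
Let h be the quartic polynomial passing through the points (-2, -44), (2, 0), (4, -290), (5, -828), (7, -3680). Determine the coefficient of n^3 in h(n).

Write h(n) = an^4 + bn^3 + cn^2 + dn + e. Substituting each data point gives a linear system:
  16a - 8b + 4c - 2d + e = -44
  16a + 8b + 4c + 2d + e = 0
  256a + 64b + 16c + 4d + e = -290
  625a + 125b + 25c + 5d + e = -828
  2401a + 343b + 49c + 7d + e = -3680
Solving the system yields a = -2, b = 3, c = 2, d = -1, e = 2.
So h(n) = -2n^4 + 3n^3 + 2n^2 - n + 2.
The coefficient of n^3 is 3.

3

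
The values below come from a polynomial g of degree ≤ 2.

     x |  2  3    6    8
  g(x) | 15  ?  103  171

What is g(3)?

The 3 known points determine the degree-2 polynomial uniquely.
Write g(x) = ax^2 + bx + c. Substituting each data point gives a linear system:
  4a + 2b + c = 15
  36a + 6b + c = 103
  64a + 8b + c = 171
Solving the system yields a = 2, b = 6, c = -5.
So g(x) = 2x^2 + 6x - 5.
Then g(3) = 31.

31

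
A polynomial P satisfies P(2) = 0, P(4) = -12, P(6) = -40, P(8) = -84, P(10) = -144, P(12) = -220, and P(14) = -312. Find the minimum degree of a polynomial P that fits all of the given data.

2

Forward differences of the values at t = 2, 4, 6, 8, 10, 12, 14:
  P  : 0  -12  -40  -84  -144  -220  -312
  Δ  : -12  -28  -44  -60  -76  -92
  Δ^2: -16  -16  -16  -16  -16
  Δ^3: 0  0  0  0
  Δ^4: 0  0  0
  Δ^5: 0  0
  Δ^6: 0
The second differences are constant (-16) and nonzero, while all higher differences vanish, so the minimal degree is 2.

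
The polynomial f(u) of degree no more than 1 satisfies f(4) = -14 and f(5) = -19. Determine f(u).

Write f(u) = au + b. Substituting each data point gives a linear system:
  4a + b = -14
  5a + b = -19
Solving the system yields a = -5, b = 6.
So f(u) = -5u + 6.
Check: f(5) = -19. ✓

f(u) = -5u + 6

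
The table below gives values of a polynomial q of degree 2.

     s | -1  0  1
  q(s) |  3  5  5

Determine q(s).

Write q(s) = as^2 + bs + c. Substituting each data point gives a linear system:
  a - b + c = 3
  c = 5
  a + b + c = 5
Solving the system yields a = -1, b = 1, c = 5.
So q(s) = -s^2 + s + 5.
Check: q(1) = 5. ✓

q(s) = -s^2 + s + 5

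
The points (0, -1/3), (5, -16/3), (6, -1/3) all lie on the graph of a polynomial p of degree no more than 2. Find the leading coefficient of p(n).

Write p(n) = an^2 + bn + c. Substituting each data point gives a linear system:
  c = -1/3
  25a + 5b + c = -16/3
  36a + 6b + c = -1/3
Solving the system yields a = 1, b = -6, c = -1/3.
So p(n) = n^2 - 6n - 1/3.
The leading coefficient is 1.

1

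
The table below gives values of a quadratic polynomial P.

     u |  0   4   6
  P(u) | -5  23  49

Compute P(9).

Using the Lagrange interpolation formula with nodes 0, 4, 6:
  L_0(u) = (u - 4)(u - 6) / 24
  L_1(u) = u(u - 6) / -8
  L_2(u) = u(u - 4) / 12
Then P(u) = -5·L_0(u) + 23·L_1(u) + 49·L_2(u).
Expanding and collecting terms gives P(u) = u^2 + 3u - 5.
Evaluating at u = 9: P(9) = 103.

103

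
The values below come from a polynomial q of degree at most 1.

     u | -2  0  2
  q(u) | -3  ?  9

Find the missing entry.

The 2 known points determine the degree-1 polynomial uniquely.
Write q(u) = au + b. Substituting each data point gives a linear system:
  -2a + b = -3
  2a + b = 9
Solving the system yields a = 3, b = 3.
So q(u) = 3u + 3.
Then q(0) = 3.

3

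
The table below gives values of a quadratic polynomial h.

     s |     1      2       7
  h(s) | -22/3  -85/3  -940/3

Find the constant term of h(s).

5/3

Write h(s) = as^2 + bs + c. Substituting each data point gives a linear system:
  a + b + c = -22/3
  4a + 2b + c = -85/3
  49a + 7b + c = -940/3
Solving the system yields a = -6, b = -3, c = 5/3.
So h(s) = -6s^2 - 3s + 5/3.
The constant term is 5/3.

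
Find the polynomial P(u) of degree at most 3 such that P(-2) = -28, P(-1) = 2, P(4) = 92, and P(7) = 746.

P(u) = 3u^3 - 5u^2 - 6u + 4

Write P(u) = au^3 + bu^2 + cu + d. Substituting each data point gives a linear system:
  -8a + 4b - 2c + d = -28
  -a + b - c + d = 2
  64a + 16b + 4c + d = 92
  343a + 49b + 7c + d = 746
Solving the system yields a = 3, b = -5, c = -6, d = 4.
So P(u) = 3u³ - 5u² - 6u + 4.
Check: P(-1) = 2. ✓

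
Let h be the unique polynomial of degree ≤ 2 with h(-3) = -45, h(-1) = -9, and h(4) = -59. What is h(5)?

-93

Using the Lagrange interpolation formula with nodes -3, -1, 4:
  L_0(u) = (u + 1)(u - 4) / 14
  L_1(u) = (u + 3)(u - 4) / -10
  L_2(u) = (u + 3)(u + 1) / 35
Then h(u) = -45·L_0(u) - 9·L_1(u) - 59·L_2(u).
Expanding and collecting terms gives h(u) = -4u² + 2u - 3.
Evaluating at u = 5: h(5) = -93.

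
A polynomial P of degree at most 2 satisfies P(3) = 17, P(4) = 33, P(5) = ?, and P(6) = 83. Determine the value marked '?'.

On equispaced nodes a degree-2 polynomial has vanishing third forward difference, so
  - P(3) + 3·P(4) - 3·P(5) + P(6) = 0.
Substituting the known values and solving for P(5):
  -3·P(5) = -165
  P(5) = 55.

55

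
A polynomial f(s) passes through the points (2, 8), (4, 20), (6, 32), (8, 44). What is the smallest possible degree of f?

1

Forward differences of the values at s = 2, 4, 6, 8:
  f  : 8  20  32  44
  Δ  : 12  12  12
  Δ^2: 0  0
  Δ^3: 0
The first differences are constant (12) and nonzero, while all higher differences vanish, so the minimal degree is 1.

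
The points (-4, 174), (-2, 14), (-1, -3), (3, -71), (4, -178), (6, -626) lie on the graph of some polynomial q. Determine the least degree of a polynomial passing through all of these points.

Divided differences on the nodes -4, -2, -1, 3, 4, 6:
  order 0: 174  14  -3  -71  -178  -626
  order 1: -80  -17  -17  -107  -224
  order 2: 21  0  -18  -39
  order 3: -3  -3  -3
  order 4: 0  0
  order 5: 0
The order-3 divided differences are all -3 (nonzero) and every higher order vanishes, so the data lies on a polynomial of degree exactly 3.

3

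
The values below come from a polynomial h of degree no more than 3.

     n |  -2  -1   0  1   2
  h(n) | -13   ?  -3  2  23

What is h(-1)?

-4

The 4 known points determine the degree-3 polynomial uniquely.
Write h(n) = an^3 + bn^2 + cn + d. Substituting each data point gives a linear system:
  -8a + 4b - 2c + d = -13
  d = -3
  a + b + c + d = 2
  8a + 4b + 2c + d = 23
Solving the system yields a = 2, b = 2, c = 1, d = -3.
So h(n) = 2n^3 + 2n^2 + n - 3.
Then h(-1) = -4.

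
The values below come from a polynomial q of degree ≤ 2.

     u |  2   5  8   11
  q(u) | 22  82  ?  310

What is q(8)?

178

On equispaced nodes a degree-2 polynomial has vanishing third forward difference, so
  - q(2) + 3·q(5) - 3·q(8) + q(11) = 0.
Substituting the known values and solving for q(8):
  -3·q(8) = -534
  q(8) = 178.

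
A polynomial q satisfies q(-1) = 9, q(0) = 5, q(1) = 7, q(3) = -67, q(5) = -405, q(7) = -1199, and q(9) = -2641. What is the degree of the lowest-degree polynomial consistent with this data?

Divided differences on the nodes -1, 0, 1, 3, 5, 7, 9:
  order 0: 9  5  7  -67  -405  -1199  -2641
  order 1: -4  2  -37  -169  -397  -721
  order 2: 3  -13  -33  -57  -81
  order 3: -4  -4  -4  -4
  order 4: 0  0  0
  order 5: 0  0
  order 6: 0
The order-3 divided differences are all -4 (nonzero) and every higher order vanishes, so the data lies on a polynomial of degree exactly 3.

3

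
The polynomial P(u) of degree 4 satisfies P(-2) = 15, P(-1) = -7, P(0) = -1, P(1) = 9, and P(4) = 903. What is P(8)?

Write P(u) = au^4 + bu^3 + cu^2 + du + e. Substituting each data point gives a linear system:
  16a - 8b + 4c - 2d + e = 15
  a - b + c - d + e = -7
  e = -1
  a + b + c + d + e = 9
  256a + 64b + 16c + 4d + e = 903
Solving the system yields a = 3, b = 2, c = -1, d = 6, e = -1.
So P(u) = 3u^4 + 2u^3 - u^2 + 6u - 1.
Then P(8) = 13295.

13295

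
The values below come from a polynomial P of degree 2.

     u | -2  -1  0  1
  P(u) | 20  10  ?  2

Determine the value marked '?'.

4

On equispaced nodes a degree-2 polynomial has vanishing third forward difference, so
  - P(-2) + 3·P(-1) - 3·P(0) + P(1) = 0.
Substituting the known values and solving for P(0):
  -3·P(0) = -12
  P(0) = 4.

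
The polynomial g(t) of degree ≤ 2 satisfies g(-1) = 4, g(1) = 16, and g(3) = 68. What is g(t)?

Using the Lagrange interpolation formula with nodes -1, 1, 3:
  L_0(t) = (t - 1)(t - 3) / 8
  L_1(t) = (t + 1)(t - 3) / -4
  L_2(t) = (t + 1)(t - 1) / 8
Then g(t) = 4·L_0(t) + 16·L_1(t) + 68·L_2(t).
Expanding and collecting terms gives g(t) = 5t² + 6t + 5.
Check: g(3) = 68. ✓

g(t) = 5t^2 + 6t + 5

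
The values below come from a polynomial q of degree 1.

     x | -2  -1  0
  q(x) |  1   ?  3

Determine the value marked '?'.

2

The 2 known points determine the degree-1 polynomial uniquely.
Write q(x) = ax + b. Substituting each data point gives a linear system:
  -2a + b = 1
  b = 3
Solving the system yields a = 1, b = 3.
So q(x) = x + 3.
Then q(-1) = 2.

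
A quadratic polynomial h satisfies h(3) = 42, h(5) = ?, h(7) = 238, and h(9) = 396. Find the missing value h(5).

120

On equispaced nodes a degree-2 polynomial has vanishing third forward difference, so
  - h(3) + 3·h(5) - 3·h(7) + h(9) = 0.
Substituting the known values and solving for h(5):
  3·h(5) = 360
  h(5) = 120.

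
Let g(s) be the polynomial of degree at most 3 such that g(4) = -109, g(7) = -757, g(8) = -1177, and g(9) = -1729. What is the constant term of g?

-1

Write g(s) = as^3 + bs^2 + cs + d. Substituting each data point gives a linear system:
  64a + 16b + 4c + d = -109
  343a + 49b + 7c + d = -757
  512a + 64b + 8c + d = -1177
  729a + 81b + 9c + d = -1729
Solving the system yields a = -3, b = 6, c = -3, d = -1.
So g(s) = -3s^3 + 6s^2 - 3s - 1.
The constant term is -1.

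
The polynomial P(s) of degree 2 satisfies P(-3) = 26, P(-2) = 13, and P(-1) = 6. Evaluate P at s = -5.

70

Using the Lagrange interpolation formula with nodes -3, -2, -1:
  L_0(s) = (s + 2)(s + 1) / 2
  L_1(s) = (s + 3)(s + 1) / -1
  L_2(s) = (s + 3)(s + 2) / 2
Then P(s) = 26·L_0(s) + 13·L_1(s) + 6·L_2(s).
Expanding and collecting terms gives P(s) = 3s^2 + 2s + 5.
Evaluating at s = -5: P(-5) = 70.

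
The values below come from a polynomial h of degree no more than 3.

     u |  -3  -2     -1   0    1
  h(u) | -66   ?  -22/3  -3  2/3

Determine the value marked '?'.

On equispaced nodes a degree-3 polynomial has vanishing fourth forward difference, so
  h(-3) - 4·h(-2) + 6·h(-1) - 4·h(0) + h(1) = 0.
Substituting the known values and solving for h(-2):
  -4·h(-2) = 292/3
  h(-2) = -73/3.

-73/3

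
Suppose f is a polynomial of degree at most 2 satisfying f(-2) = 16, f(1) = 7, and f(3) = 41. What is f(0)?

2

Write f(n) = an^2 + bn + c. Substituting each data point gives a linear system:
  4a - 2b + c = 16
  a + b + c = 7
  9a + 3b + c = 41
Solving the system yields a = 4, b = 1, c = 2.
So f(n) = 4n^2 + n + 2.
Then f(0) = 2.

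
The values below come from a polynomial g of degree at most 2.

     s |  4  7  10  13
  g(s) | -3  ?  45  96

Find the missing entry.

12

The 3 known points determine the degree-2 polynomial uniquely.
Write g(s) = as^2 + bs + c. Substituting each data point gives a linear system:
  16a + 4b + c = -3
  100a + 10b + c = 45
  169a + 13b + c = 96
Solving the system yields a = 1, b = -6, c = 5.
So g(s) = s² - 6s + 5.
Then g(7) = 12.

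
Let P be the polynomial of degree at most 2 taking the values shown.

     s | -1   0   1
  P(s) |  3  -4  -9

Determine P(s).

Using the Lagrange interpolation formula with nodes -1, 0, 1:
  L_0(s) = s(s - 1) / 2
  L_1(s) = (s + 1)(s - 1) / -1
  L_2(s) = (s + 1)s / 2
Then P(s) = 3·L_0(s) - 4·L_1(s) - 9·L_2(s).
Expanding and collecting terms gives P(s) = s^2 - 6s - 4.
Check: P(0) = -4. ✓

P(s) = s^2 - 6s - 4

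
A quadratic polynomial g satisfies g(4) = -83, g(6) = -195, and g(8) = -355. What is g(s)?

g(s) = -6s^2 + 4s - 3

Using the Lagrange interpolation formula with nodes 4, 6, 8:
  L_0(s) = (s - 6)(s - 8) / 8
  L_1(s) = (s - 4)(s - 8) / -4
  L_2(s) = (s - 4)(s - 6) / 8
Then g(s) = -83·L_0(s) - 195·L_1(s) - 355·L_2(s).
Expanding and collecting terms gives g(s) = -6s^2 + 4s - 3.
Check: g(8) = -355. ✓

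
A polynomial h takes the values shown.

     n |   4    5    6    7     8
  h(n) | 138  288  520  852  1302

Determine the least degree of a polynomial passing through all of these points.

3

Forward differences of the values at n = 4, 5, 6, 7, 8:
  h  : 138  288  520  852  1302
  Δ  : 150  232  332  450
  Δ^2: 82  100  118
  Δ^3: 18  18
  Δ^4: 0
The third differences are constant (18) and nonzero, while all higher differences vanish, so the minimal degree is 3.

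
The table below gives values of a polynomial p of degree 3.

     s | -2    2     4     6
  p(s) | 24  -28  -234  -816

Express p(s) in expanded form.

Write p(s) = as^3 + bs^2 + cs + d. Substituting each data point gives a linear system:
  -8a + 4b - 2c + d = 24
  8a + 4b + 2c + d = -28
  64a + 16b + 4c + d = -234
  216a + 36b + 6c + d = -816
Solving the system yields a = -4, b = 1, c = 3, d = -6.
So p(s) = -4s^3 + s^2 + 3s - 6.
Check: p(4) = -234. ✓

p(s) = -4s^3 + s^2 + 3s - 6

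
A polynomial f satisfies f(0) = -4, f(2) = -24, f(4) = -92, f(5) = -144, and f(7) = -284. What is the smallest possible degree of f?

Divided differences on the nodes 0, 2, 4, 5, 7:
  order 0: -4  -24  -92  -144  -284
  order 1: -10  -34  -52  -70
  order 2: -6  -6  -6
  order 3: 0  0
  order 4: 0
The order-2 divided differences are all -6 (nonzero) and every higher order vanishes, so the data lies on a polynomial of degree exactly 2.

2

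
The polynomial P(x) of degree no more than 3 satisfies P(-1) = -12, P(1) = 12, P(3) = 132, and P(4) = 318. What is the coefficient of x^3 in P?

Write P(x) = ax^3 + bx^2 + cx + d. Substituting each data point gives a linear system:
  -a + b - c + d = -12
  a + b + c + d = 12
  27a + 9b + 3c + d = 132
  64a + 16b + 4c + d = 318
Solving the system yields a = 6, b = -6, c = 6, d = 6.
So P(x) = 6x³ - 6x² + 6x + 6.
The leading coefficient is 6.

6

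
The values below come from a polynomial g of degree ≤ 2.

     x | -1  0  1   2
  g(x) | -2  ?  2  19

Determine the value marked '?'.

-5

On equispaced nodes a degree-2 polynomial has vanishing third forward difference, so
  - g(-1) + 3·g(0) - 3·g(1) + g(2) = 0.
Substituting the known values and solving for g(0):
  3·g(0) = -15
  g(0) = -5.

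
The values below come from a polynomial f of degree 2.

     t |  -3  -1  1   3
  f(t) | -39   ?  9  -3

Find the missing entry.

The 3 known points determine the degree-2 polynomial uniquely.
Write f(t) = at^2 + bt + c. Substituting each data point gives a linear system:
  9a - 3b + c = -39
  a + b + c = 9
  9a + 3b + c = -3
Solving the system yields a = -3, b = 6, c = 6.
So f(t) = -3t^2 + 6t + 6.
Then f(-1) = -3.

-3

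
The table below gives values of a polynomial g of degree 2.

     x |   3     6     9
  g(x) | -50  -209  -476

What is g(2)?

-21

Forward differences of the values at x = 3, 6, 9:
  g  : -50  -209  -476
  Δ  : -159  -267
  Δ^2: -108
The second differences are constant, confirming degree 2.
Interpolating (Newton forward form) and evaluating at x = 2 gives g(2) = -21.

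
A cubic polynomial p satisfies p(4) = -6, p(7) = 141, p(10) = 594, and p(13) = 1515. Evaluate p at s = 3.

-15

Forward differences of the values at s = 4, 7, 10, 13:
  p  : -6  141  594  1515
  Δ  : 147  453  921
  Δ^2: 306  468
  Δ^3: 162
The third differences are constant, confirming degree 3.
Interpolating (Newton forward form) and evaluating at s = 3 gives p(3) = -15.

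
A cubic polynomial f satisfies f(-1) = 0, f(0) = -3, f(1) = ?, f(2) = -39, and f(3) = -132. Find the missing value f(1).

-6

On equispaced nodes a degree-3 polynomial has vanishing fourth forward difference, so
  f(-1) - 4·f(0) + 6·f(1) - 4·f(2) + f(3) = 0.
Substituting the known values and solving for f(1):
  6·f(1) = -36
  f(1) = -6.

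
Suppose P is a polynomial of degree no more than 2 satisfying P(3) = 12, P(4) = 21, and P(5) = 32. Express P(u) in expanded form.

P(u) = u^2 + 2u - 3

Write P(u) = au^2 + bu + c. Substituting each data point gives a linear system:
  9a + 3b + c = 12
  16a + 4b + c = 21
  25a + 5b + c = 32
Solving the system yields a = 1, b = 2, c = -3.
So P(u) = u^2 + 2u - 3.
Check: P(3) = 12. ✓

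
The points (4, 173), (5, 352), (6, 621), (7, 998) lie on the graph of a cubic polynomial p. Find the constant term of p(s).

Write p(s) = as^3 + bs^2 + cs + d. Substituting each data point gives a linear system:
  64a + 16b + 4c + d = 173
  125a + 25b + 5c + d = 352
  216a + 36b + 6c + d = 621
  343a + 49b + 7c + d = 998
Solving the system yields a = 3, b = 0, c = -4, d = -3.
So p(s) = 3s^3 - 4s - 3.
The constant term is -3.

-3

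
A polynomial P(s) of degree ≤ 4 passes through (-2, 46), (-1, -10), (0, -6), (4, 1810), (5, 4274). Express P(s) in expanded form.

P(s) = 6s^4 + 4s^3 + 6s - 6

Using the Lagrange interpolation formula with nodes -2, -1, 0, 4, 5:
  L_0(s) = (s + 1)s(s - 4)(s - 5) / 84
  L_1(s) = (s + 2)s(s - 4)(s - 5) / -30
  L_2(s) = (s + 2)(s + 1)(s - 4)(s - 5) / 40
  L_3(s) = (s + 2)(s + 1)s(s - 5) / -120
  L_4(s) = (s + 2)(s + 1)s(s - 4) / 210
Then P(s) = 46·L_0(s) - 10·L_1(s) - 6·L_2(s) + 1810·L_3(s) + 4274·L_4(s).
Expanding and collecting terms gives P(s) = 6s⁴ + 4s³ + 6s - 6.
Check: P(4) = 1810. ✓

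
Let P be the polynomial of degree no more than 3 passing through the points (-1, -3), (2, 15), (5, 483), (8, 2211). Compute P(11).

6009

Write P(u) = au^3 + bu^2 + cu + d. Substituting each data point gives a linear system:
  -a + b - c + d = -3
  8a + 4b + 2c + d = 15
  125a + 25b + 5c + d = 483
  512a + 64b + 8c + d = 2211
Solving the system yields a = 5, b = -5, c = -4, d = 3.
So P(u) = 5u^3 - 5u^2 - 4u + 3.
Then P(11) = 6009.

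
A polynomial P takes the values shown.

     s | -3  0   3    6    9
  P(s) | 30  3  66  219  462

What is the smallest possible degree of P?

2

Forward differences of the values at s = -3, 0, 3, 6, 9:
  P  : 30  3  66  219  462
  Δ  : -27  63  153  243
  Δ^2: 90  90  90
  Δ^3: 0  0
  Δ^4: 0
The second differences are constant (90) and nonzero, while all higher differences vanish, so the minimal degree is 2.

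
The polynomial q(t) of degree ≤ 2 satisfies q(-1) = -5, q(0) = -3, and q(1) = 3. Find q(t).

q(t) = 2t^2 + 4t - 3

Using the Lagrange interpolation formula with nodes -1, 0, 1:
  L_0(t) = t(t - 1) / 2
  L_1(t) = (t + 1)(t - 1) / -1
  L_2(t) = (t + 1)t / 2
Then q(t) = -5·L_0(t) - 3·L_1(t) + 3·L_2(t).
Expanding and collecting terms gives q(t) = 2t² + 4t - 3.
Check: q(1) = 3. ✓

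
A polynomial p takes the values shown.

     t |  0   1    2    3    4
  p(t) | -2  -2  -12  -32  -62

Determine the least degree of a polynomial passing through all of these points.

2

Forward differences of the values at t = 0, 1, 2, 3, 4:
  p  : -2  -2  -12  -32  -62
  Δ  : 0  -10  -20  -30
  Δ^2: -10  -10  -10
  Δ^3: 0  0
  Δ^4: 0
The second differences are constant (-10) and nonzero, while all higher differences vanish, so the minimal degree is 2.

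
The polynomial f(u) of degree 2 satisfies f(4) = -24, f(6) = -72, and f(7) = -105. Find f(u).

f(u) = -3u^2 + 6u

Using the Lagrange interpolation formula with nodes 4, 6, 7:
  L_0(u) = (u - 6)(u - 7) / 6
  L_1(u) = (u - 4)(u - 7) / -2
  L_2(u) = (u - 4)(u - 6) / 3
Then f(u) = -24·L_0(u) - 72·L_1(u) - 105·L_2(u).
Expanding and collecting terms gives f(u) = -3u² + 6u.
Check: f(7) = -105. ✓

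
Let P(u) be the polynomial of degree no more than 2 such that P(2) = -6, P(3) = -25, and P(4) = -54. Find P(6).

-142

Forward differences of the values at u = 2, 3, 4:
  P  : -6  -25  -54
  Δ  : -19  -29
  Δ^2: -10
The second differences are constant, confirming degree 2.
Interpolating (Newton forward form) and evaluating at u = 6 gives P(6) = -142.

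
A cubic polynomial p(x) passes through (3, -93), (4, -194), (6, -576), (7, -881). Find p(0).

Write p(x) = ax^3 + bx^2 + cx + d. Substituting each data point gives a linear system:
  27a + 9b + 3c + d = -93
  64a + 16b + 4c + d = -194
  216a + 36b + 6c + d = -576
  343a + 49b + 7c + d = -881
Solving the system yields a = -2, b = -4, c = 1, d = -6.
So p(x) = -2x³ - 4x² + x - 6.
Then p(0) = -6.

-6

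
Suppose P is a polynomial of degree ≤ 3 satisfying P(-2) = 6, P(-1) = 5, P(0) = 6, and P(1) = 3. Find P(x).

P(x) = -x^3 - 2x^2 + 6

Write P(x) = ax^3 + bx^2 + cx + d. Substituting each data point gives a linear system:
  -8a + 4b - 2c + d = 6
  -a + b - c + d = 5
  d = 6
  a + b + c + d = 3
Solving the system yields a = -1, b = -2, c = 0, d = 6.
So P(x) = -x^3 - 2x^2 + 6.
Check: P(-2) = 6. ✓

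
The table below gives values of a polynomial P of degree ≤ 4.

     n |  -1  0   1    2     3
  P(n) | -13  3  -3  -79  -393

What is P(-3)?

Forward differences of the values at n = -1, 0, 1, 2, 3:
  P  : -13  3  -3  -79  -393
  Δ  : 16  -6  -76  -314
  Δ^2: -22  -70  -238
  Δ^3: -48  -168
  Δ^4: -120
The fourth differences are constant, confirming degree 4.
Interpolating (Newton forward form) and evaluating at n = -3 gives P(-3) = -519.

-519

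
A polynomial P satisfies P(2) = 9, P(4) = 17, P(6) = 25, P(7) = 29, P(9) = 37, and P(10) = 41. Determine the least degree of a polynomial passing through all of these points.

Divided differences on the nodes 2, 4, 6, 7, 9, 10:
  order 0: 9  17  25  29  37  41
  order 1: 4  4  4  4  4
  order 2: 0  0  0  0
  order 3: 0  0  0
  order 4: 0  0
  order 5: 0
The order-1 divided differences are all 4 (nonzero) and every higher order vanishes, so the data lies on a polynomial of degree exactly 1.

1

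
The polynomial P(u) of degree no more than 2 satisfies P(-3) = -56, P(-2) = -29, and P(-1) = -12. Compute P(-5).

Write P(u) = au^2 + bu + c. Substituting each data point gives a linear system:
  9a - 3b + c = -56
  4a - 2b + c = -29
  a - b + c = -12
Solving the system yields a = -5, b = 2, c = -5.
So P(u) = -5u^2 + 2u - 5.
Then P(-5) = -140.

-140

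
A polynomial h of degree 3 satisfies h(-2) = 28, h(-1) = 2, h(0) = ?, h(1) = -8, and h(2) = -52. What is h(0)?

On equispaced nodes a degree-3 polynomial has vanishing fourth forward difference, so
  h(-2) - 4·h(-1) + 6·h(0) - 4·h(1) + h(2) = 0.
Substituting the known values and solving for h(0):
  6·h(0) = 0
  h(0) = 0.

0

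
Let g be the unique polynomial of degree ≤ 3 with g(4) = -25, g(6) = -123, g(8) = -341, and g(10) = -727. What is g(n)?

Using the Lagrange interpolation formula with nodes 4, 6, 8, 10:
  L_0(n) = (n - 6)(n - 8)(n - 10) / -48
  L_1(n) = (n - 4)(n - 8)(n - 10) / 16
  L_2(n) = (n - 4)(n - 6)(n - 10) / -16
  L_3(n) = (n - 4)(n - 6)(n - 8) / 48
Then g(n) = -25·L_0(n) - 123·L_1(n) - 341·L_2(n) - 727·L_3(n).
Expanding and collecting terms gives g(n) = -n³ + 3n² - 3n + 3.
Check: g(8) = -341. ✓

g(n) = -n^3 + 3n^2 - 3n + 3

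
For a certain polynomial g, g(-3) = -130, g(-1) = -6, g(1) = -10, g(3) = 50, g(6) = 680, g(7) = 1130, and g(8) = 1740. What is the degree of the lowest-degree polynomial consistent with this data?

3

Divided differences on the nodes -3, -1, 1, 3, 6, 7, 8:
  order 0: -130  -6  -10  50  680  1130  1740
  order 1: 62  -2  30  210  450  610
  order 2: -16  8  36  60  80
  order 3: 4  4  4  4
  order 4: 0  0  0
  order 5: 0  0
  order 6: 0
The order-3 divided differences are all 4 (nonzero) and every higher order vanishes, so the data lies on a polynomial of degree exactly 3.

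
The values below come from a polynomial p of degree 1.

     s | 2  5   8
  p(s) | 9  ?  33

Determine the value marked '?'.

21

The 2 known points determine the degree-1 polynomial uniquely.
Write p(s) = as + b. Substituting each data point gives a linear system:
  2a + b = 9
  8a + b = 33
Solving the system yields a = 4, b = 1.
So p(s) = 4s + 1.
Then p(5) = 21.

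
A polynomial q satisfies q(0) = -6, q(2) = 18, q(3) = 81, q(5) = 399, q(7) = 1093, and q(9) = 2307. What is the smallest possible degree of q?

3

Divided differences on the nodes 0, 2, 3, 5, 7, 9:
  order 0: -6  18  81  399  1093  2307
  order 1: 12  63  159  347  607
  order 2: 17  32  47  65
  order 3: 3  3  3
  order 4: 0  0
  order 5: 0
The order-3 divided differences are all 3 (nonzero) and every higher order vanishes, so the data lies on a polynomial of degree exactly 3.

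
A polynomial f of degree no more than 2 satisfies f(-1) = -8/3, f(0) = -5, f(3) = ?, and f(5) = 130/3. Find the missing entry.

12

The 3 known points determine the degree-2 polynomial uniquely.
Write f(n) = an^2 + bn + c. Substituting each data point gives a linear system:
  a - b + c = -8/3
  c = -5
  25a + 5b + c = 130/3
Solving the system yields a = 2, b = -1/3, c = -5.
So f(n) = 2n^2 - (1/3)n - 5.
Then f(3) = 12.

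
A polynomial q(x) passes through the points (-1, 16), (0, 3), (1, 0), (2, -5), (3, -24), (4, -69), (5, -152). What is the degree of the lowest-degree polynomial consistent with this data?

Forward differences of the values at x = -1, 0, 1, 2, 3, 4, 5:
  q  : 16  3  0  -5  -24  -69  -152
  Δ  : -13  -3  -5  -19  -45  -83
  Δ^2: 10  -2  -14  -26  -38
  Δ^3: -12  -12  -12  -12
  Δ^4: 0  0  0
  Δ^5: 0  0
  Δ^6: 0
The third differences are constant (-12) and nonzero, while all higher differences vanish, so the minimal degree is 3.

3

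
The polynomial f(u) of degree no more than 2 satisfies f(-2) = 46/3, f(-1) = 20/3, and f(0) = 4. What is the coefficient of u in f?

Write f(u) = au^2 + bu + c. Substituting each data point gives a linear system:
  4a - 2b + c = 46/3
  a - b + c = 20/3
  c = 4
Solving the system yields a = 3, b = 1/3, c = 4.
So f(u) = 3u^2 + (1/3)u + 4.
The coefficient of u is 1/3.

1/3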